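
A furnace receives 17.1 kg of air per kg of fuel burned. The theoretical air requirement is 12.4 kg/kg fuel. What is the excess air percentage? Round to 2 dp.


Excess air = actual - stoichiometric = 17.1 - 12.4 = 4.70 kg/kg fuel
Excess air % = (excess / stoich) * 100 = (4.70 / 12.4) * 100 = 37.90%


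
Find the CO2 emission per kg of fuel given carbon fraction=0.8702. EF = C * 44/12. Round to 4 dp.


EF = C_frac * (M_CO2 / M_C)
EF = 0.8702 * (44/12)
EF = 0.8702 * 3.666667 = 3.1907 kg_CO2/kg_fuel


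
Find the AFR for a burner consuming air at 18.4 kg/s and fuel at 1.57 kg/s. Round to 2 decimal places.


AFR = m_air / m_fuel
AFR = 18.4 / 1.57 = 11.72


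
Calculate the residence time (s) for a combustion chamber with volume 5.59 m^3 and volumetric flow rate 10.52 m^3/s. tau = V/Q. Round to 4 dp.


tau = V / Q_flow
tau = 5.59 / 10.52 = 0.5314 s


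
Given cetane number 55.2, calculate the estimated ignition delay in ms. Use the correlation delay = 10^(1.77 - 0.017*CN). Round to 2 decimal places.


delay = 10^(1.77 - 0.017*CN)
Exponent = 1.77 - 0.017*55.2 = 0.8316
delay = 10^0.8316 = 6.79 ms


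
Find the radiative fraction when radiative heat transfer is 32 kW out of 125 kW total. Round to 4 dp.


f_rad = Q_rad / Q_total
f_rad = 32 / 125 = 0.2560


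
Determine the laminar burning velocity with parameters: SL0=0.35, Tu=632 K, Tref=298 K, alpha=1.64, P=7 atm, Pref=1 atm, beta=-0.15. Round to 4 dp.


SL = SL0 * (Tu/Tref)^alpha * (P/Pref)^beta
T ratio = 632/298 = 2.12080537
(T ratio)^alpha = 2.12080537^1.64 = 3.431321
(P/Pref)^beta = 7^(-0.15) = 0.746853
SL = 0.35 * 3.431321 * 0.746853 = 0.8969 m/s


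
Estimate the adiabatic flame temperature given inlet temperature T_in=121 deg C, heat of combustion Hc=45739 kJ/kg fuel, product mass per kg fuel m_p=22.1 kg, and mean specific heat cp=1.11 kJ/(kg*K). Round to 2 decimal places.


T_ad = T_in + Hc / (m_p * cp)
Denominator = 22.1 * 1.11 = 24.5310
Temperature rise = 45739 / 24.5310 = 1864.54 K
T_ad = 121 + 1864.54 = 1985.54 deg C


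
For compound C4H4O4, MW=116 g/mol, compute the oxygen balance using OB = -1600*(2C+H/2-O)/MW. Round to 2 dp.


OB = -1600 * (2C + H/2 - O) / MW
Inner = 2*4 + 4/2 - 4 = 6.00
OB = -1600 * 6.00 / 116 = -82.76%


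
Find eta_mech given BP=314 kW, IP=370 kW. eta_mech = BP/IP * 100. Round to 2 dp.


eta_mech = (BP / IP) * 100
Ratio = 314 / 370 = 0.8486
eta_mech = 0.8486 * 100 = 84.86%


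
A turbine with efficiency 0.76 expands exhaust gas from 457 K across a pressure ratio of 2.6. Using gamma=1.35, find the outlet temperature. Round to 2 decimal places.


T_out = T_in * (1 - eta * (1 - PR^(-(gamma-1)/gamma)))
Exponent = -(1.35-1)/1.35 = -0.25925926
PR^exp = 2.6^(-0.25925926) = 0.78057442
Factor = 1 - 0.76*(1 - 0.78057442) = 0.83323656
T_out = 457 * 0.83323656 = 380.79 K


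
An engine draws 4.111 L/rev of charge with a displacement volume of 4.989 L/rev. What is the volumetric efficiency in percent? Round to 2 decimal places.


eta_v = (V_actual / V_disp) * 100
Ratio = 4.111 / 4.989 = 0.8240
eta_v = 0.8240 * 100 = 82.40%


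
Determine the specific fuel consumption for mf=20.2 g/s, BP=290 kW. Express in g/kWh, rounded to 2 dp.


SFC = (mf / BP) * 3600
Rate = 20.2 / 290 = 0.069655 g/(s*kW)
SFC = 0.069655 * 3600 = 250.76 g/kWh


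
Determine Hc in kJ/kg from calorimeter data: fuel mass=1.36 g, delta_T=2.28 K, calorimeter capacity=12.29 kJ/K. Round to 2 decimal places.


Hc = C_cal * delta_T / m_fuel
Q_released = 12.29 * 2.28 = 28.0212 kJ
m_fuel = 1.36 g = 1.36/1000 kg = 0.001360 kg
Hc = 28.0212 / 0.001360 = 20603.82 kJ/kg


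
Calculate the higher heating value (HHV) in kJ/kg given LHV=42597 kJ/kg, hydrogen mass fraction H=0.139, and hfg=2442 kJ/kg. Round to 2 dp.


HHV = LHV + hfg * 9 * H
Water addition = 2442 * 9 * 0.139 = 3054.942 kJ/kg
HHV = 42597 + 3054.942 = 45651.94 kJ/kg


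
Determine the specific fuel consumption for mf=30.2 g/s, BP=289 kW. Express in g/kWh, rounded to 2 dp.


SFC = (mf / BP) * 3600
Rate = 30.2 / 289 = 0.104498 g/(s*kW)
SFC = 0.104498 * 3600 = 376.19 g/kWh


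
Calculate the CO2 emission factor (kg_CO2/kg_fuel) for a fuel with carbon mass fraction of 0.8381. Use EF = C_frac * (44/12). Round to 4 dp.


EF = C_frac * (M_CO2 / M_C)
EF = 0.8381 * (44/12)
EF = 0.8381 * 3.666667 = 3.0730 kg_CO2/kg_fuel


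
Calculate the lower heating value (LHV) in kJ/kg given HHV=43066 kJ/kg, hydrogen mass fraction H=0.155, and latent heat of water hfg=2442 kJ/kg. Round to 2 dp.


LHV = HHV - hfg * 9 * H
Water correction = 2442 * 9 * 0.155 = 3406.590 kJ/kg
LHV = 43066 - 3406.590 = 39659.41 kJ/kg


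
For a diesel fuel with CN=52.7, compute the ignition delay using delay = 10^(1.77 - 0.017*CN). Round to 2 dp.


delay = 10^(1.77 - 0.017*CN)
Exponent = 1.77 - 0.017*52.7 = 0.8741
delay = 10^0.8741 = 7.48 ms


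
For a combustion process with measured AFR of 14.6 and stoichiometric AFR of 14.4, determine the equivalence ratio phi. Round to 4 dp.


phi = AFR_stoich / AFR_actual
phi = 14.4 / 14.6 = 0.9863


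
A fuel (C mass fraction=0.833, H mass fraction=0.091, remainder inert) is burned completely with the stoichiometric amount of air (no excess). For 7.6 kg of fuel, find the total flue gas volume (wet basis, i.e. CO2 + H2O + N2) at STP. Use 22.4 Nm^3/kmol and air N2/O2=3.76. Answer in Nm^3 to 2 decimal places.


Per kg fuel: CO2 = (C/12 kmol)*22.4 = (0.833/12)*22.4 = 1.55493 Nm^3
Per kg fuel: H2O = (H/2 kmol)*22.4 = (0.091/2)*22.4 = 1.01920 Nm^3
O2 needed per kg fuel = C/12 + H/4 = 0.833/12 + 0.091/4 = 0.09216667 kmol
Per kg fuel: N2 = O2*3.76*22.4 = 0.09216667*3.76*22.4 = 7.76265 Nm^3
Total per kg = 1.55493 + 1.01920 + 7.76265 = 10.33678 Nm^3
Total = 10.33678 * 7.6 = 78.56 Nm^3


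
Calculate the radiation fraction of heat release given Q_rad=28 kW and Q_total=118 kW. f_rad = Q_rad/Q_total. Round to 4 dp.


f_rad = Q_rad / Q_total
f_rad = 28 / 118 = 0.2373


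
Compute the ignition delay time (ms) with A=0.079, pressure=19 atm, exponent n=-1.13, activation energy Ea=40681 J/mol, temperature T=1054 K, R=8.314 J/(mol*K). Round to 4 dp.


tau = A * P^n * exp(Ea/(R*T))
P^n = 19^(-1.13) = 0.03589289
Ea/(R*T) = 40681/(8.314*1054) = 4.642383
exp(Ea/(R*T)) = 103.791412
tau = 0.079 * 0.03589289 * 103.791412 = 0.2943 ms


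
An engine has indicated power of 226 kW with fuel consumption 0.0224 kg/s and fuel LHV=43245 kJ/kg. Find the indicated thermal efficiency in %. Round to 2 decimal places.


eta_ith = (IP / (mf * LHV)) * 100
Denominator = 0.0224 * 43245 = 968.6880 kW
eta_ith = (226 / 968.6880) * 100 = 23.33%


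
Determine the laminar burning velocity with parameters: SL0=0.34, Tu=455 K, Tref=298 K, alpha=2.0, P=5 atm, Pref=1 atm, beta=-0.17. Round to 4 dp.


SL = SL0 * (Tu/Tref)^alpha * (P/Pref)^beta
T ratio = 455/298 = 1.52684564
(T ratio)^alpha = 1.52684564^2.0 = 2.331258
(P/Pref)^beta = 5^(-0.17) = 0.760633
SL = 0.34 * 2.331258 * 0.760633 = 0.6029 m/s


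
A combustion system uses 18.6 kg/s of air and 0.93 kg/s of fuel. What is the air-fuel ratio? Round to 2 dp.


AFR = m_air / m_fuel
AFR = 18.6 / 0.93 = 20.00


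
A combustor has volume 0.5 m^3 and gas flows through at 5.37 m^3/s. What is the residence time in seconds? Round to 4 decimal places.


tau = V / Q_flow
tau = 0.5 / 5.37 = 0.0931 s


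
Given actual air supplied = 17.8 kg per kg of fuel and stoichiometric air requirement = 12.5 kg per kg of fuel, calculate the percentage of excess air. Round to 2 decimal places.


Excess air = actual - stoichiometric = 17.8 - 12.5 = 5.30 kg/kg fuel
Excess air % = (excess / stoich) * 100 = (5.30 / 12.5) * 100 = 42.40%


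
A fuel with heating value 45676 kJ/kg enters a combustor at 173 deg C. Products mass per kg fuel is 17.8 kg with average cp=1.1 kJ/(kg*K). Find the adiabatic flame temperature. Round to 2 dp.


T_ad = T_in + Hc / (m_p * cp)
Denominator = 17.8 * 1.1 = 19.5800
Temperature rise = 45676 / 19.5800 = 2332.79 K
T_ad = 173 + 2332.79 = 2505.79 deg C


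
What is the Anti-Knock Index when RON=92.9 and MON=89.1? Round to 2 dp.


AKI = (RON + MON) / 2
AKI = (92.9 + 89.1) / 2
AKI = 182.0 / 2 = 91.00


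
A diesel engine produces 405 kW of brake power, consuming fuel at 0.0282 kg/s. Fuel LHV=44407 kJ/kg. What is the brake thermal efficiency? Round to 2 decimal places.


eta_BTE = (BP / (mf * LHV)) * 100
Denominator = 0.0282 * 44407 = 1252.2774 kW
eta_BTE = (405 / 1252.2774) * 100 = 32.34%


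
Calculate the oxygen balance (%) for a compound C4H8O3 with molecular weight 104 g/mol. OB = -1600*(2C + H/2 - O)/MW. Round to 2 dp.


OB = -1600 * (2C + H/2 - O) / MW
Inner = 2*4 + 8/2 - 3 = 9.00
OB = -1600 * 9.00 / 104 = -138.46%


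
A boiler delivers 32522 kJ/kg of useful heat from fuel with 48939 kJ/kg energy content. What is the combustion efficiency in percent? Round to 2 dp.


Efficiency = (Q_useful / Q_fuel) * 100
Efficiency = (32522 / 48939) * 100
Efficiency = 0.6645 * 100 = 66.45%


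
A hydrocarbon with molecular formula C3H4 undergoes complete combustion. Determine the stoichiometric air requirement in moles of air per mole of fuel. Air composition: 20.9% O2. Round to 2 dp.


Balanced combustion: C3H4 + 4 O2 -> 3 CO2 + 2 H2O
O2 needed = C + H/4 = 3 + 4/4 = 4.00 moles
Air moles = O2 / 0.209 = 4.00 / 0.209 = 19.14 moles air


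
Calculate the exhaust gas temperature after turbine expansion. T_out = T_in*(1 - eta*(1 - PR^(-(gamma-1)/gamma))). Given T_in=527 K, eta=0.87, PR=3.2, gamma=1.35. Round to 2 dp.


T_out = T_in * (1 - eta * (1 - PR^(-(gamma-1)/gamma)))
Exponent = -(1.35-1)/1.35 = -0.25925926
PR^exp = 3.2^(-0.25925926) = 0.73966521
Factor = 1 - 0.87*(1 - 0.73966521) = 0.77350873
T_out = 527 * 0.77350873 = 407.64 K


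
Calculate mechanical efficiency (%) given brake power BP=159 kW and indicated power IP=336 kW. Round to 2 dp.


eta_mech = (BP / IP) * 100
Ratio = 159 / 336 = 0.4732
eta_mech = 0.4732 * 100 = 47.32%


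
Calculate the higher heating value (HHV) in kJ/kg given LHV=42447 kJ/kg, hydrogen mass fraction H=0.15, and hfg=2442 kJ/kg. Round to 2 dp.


HHV = LHV + hfg * 9 * H
Water addition = 2442 * 9 * 0.15 = 3296.700 kJ/kg
HHV = 42447 + 3296.700 = 45743.70 kJ/kg


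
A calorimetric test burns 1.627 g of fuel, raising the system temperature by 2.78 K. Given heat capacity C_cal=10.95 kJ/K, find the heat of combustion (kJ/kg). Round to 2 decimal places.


Hc = C_cal * delta_T / m_fuel
Q_released = 10.95 * 2.78 = 30.4410 kJ
m_fuel = 1.627 g = 1.627/1000 kg = 0.001627 kg
Hc = 30.4410 / 0.001627 = 18709.90 kJ/kg


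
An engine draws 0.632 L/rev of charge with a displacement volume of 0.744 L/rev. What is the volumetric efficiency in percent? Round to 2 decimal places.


eta_v = (V_actual / V_disp) * 100
Ratio = 0.632 / 0.744 = 0.8495
eta_v = 0.8495 * 100 = 84.95%


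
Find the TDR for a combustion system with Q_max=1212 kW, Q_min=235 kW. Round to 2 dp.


TDR = Q_max / Q_min
TDR = 1212 / 235 = 5.16


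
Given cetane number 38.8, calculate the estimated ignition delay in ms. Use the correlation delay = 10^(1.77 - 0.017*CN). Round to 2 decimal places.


delay = 10^(1.77 - 0.017*CN)
Exponent = 1.77 - 0.017*38.8 = 1.1104
delay = 10^1.1104 = 12.89 ms


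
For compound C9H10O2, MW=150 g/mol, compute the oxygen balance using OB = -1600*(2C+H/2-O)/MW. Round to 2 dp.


OB = -1600 * (2C + H/2 - O) / MW
Inner = 2*9 + 10/2 - 2 = 21.00
OB = -1600 * 21.00 / 150 = -224.00%


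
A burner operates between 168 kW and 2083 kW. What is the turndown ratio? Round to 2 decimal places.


TDR = Q_max / Q_min
TDR = 2083 / 168 = 12.40


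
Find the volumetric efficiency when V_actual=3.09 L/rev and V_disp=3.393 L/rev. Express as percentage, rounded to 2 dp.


eta_v = (V_actual / V_disp) * 100
Ratio = 3.09 / 3.393 = 0.9107
eta_v = 0.9107 * 100 = 91.07%


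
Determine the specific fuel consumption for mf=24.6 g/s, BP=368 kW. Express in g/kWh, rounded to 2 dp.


SFC = (mf / BP) * 3600
Rate = 24.6 / 368 = 0.066848 g/(s*kW)
SFC = 0.066848 * 3600 = 240.65 g/kWh


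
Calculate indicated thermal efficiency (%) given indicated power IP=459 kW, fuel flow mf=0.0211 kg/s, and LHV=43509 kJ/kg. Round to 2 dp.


eta_ith = (IP / (mf * LHV)) * 100
Denominator = 0.0211 * 43509 = 918.0399 kW
eta_ith = (459 / 918.0399) * 100 = 50.00%


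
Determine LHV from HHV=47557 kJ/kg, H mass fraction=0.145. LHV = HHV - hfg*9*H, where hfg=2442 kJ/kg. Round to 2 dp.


LHV = HHV - hfg * 9 * H
Water correction = 2442 * 9 * 0.145 = 3186.810 kJ/kg
LHV = 47557 - 3186.810 = 44370.19 kJ/kg


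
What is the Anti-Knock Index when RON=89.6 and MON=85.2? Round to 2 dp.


AKI = (RON + MON) / 2
AKI = (89.6 + 85.2) / 2
AKI = 174.8 / 2 = 87.40


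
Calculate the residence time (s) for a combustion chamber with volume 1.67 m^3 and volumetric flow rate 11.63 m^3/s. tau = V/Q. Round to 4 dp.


tau = V / Q_flow
tau = 1.67 / 11.63 = 0.1436 s


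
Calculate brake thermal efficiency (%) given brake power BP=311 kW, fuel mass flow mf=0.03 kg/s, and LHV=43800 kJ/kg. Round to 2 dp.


eta_BTE = (BP / (mf * LHV)) * 100
Denominator = 0.03 * 43800 = 1314.0000 kW
eta_BTE = (311 / 1314.0000) * 100 = 23.67%


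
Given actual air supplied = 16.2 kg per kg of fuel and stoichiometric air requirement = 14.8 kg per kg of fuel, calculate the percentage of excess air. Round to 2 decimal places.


Excess air = actual - stoichiometric = 16.2 - 14.8 = 1.40 kg/kg fuel
Excess air % = (excess / stoich) * 100 = (1.40 / 14.8) * 100 = 9.46%


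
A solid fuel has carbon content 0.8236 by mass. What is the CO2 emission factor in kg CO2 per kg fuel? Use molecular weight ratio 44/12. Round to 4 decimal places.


EF = C_frac * (M_CO2 / M_C)
EF = 0.8236 * (44/12)
EF = 0.8236 * 3.666667 = 3.0199 kg_CO2/kg_fuel


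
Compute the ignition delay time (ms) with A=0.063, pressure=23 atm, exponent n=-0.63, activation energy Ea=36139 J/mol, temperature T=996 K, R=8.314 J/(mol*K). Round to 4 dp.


tau = A * P^n * exp(Ea/(R*T))
P^n = 23^(-0.63) = 0.13871118
Ea/(R*T) = 36139/(8.314*996) = 4.364221
exp(Ea/(R*T)) = 78.588186
tau = 0.063 * 0.13871118 * 78.588186 = 0.6868 ms


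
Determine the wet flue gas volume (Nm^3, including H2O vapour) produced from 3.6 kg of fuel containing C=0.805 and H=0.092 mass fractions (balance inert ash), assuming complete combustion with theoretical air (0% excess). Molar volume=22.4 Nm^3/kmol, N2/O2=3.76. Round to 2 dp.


Per kg fuel: CO2 = (C/12 kmol)*22.4 = (0.805/12)*22.4 = 1.50267 Nm^3
Per kg fuel: H2O = (H/2 kmol)*22.4 = (0.092/2)*22.4 = 1.03040 Nm^3
O2 needed per kg fuel = C/12 + H/4 = 0.805/12 + 0.092/4 = 0.09008333 kmol
Per kg fuel: N2 = O2*3.76*22.4 = 0.09008333*3.76*22.4 = 7.58718 Nm^3
Total per kg = 1.50267 + 1.03040 + 7.58718 = 10.12025 Nm^3
Total = 10.12025 * 3.6 = 36.43 Nm^3


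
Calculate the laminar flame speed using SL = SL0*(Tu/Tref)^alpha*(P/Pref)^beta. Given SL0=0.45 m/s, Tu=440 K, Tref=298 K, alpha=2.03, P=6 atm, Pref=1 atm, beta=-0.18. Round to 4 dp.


SL = SL0 * (Tu/Tref)^alpha * (P/Pref)^beta
T ratio = 440/298 = 1.47651007
(T ratio)^alpha = 1.47651007^2.03 = 2.205718
(P/Pref)^beta = 6^(-0.18) = 0.724324
SL = 0.45 * 2.205718 * 0.724324 = 0.7189 m/s


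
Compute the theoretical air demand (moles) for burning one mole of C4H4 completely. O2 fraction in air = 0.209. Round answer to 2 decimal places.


Balanced combustion: C4H4 + 5 O2 -> 4 CO2 + 2 H2O
O2 needed = C + H/4 = 4 + 4/4 = 5.00 moles
Air moles = O2 / 0.209 = 5.00 / 0.209 = 23.92 moles air


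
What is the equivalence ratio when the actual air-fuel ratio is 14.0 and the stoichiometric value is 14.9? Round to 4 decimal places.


phi = AFR_stoich / AFR_actual
phi = 14.9 / 14.0 = 1.0643


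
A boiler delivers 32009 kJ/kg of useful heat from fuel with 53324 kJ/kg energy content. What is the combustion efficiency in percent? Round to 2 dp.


Efficiency = (Q_useful / Q_fuel) * 100
Efficiency = (32009 / 53324) * 100
Efficiency = 0.6003 * 100 = 60.03%


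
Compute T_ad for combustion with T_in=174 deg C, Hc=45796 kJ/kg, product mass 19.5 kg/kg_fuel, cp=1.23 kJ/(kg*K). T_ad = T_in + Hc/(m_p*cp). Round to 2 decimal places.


T_ad = T_in + Hc / (m_p * cp)
Denominator = 19.5 * 1.23 = 23.9850
Temperature rise = 45796 / 23.9850 = 1909.36 K
T_ad = 174 + 1909.36 = 2083.36 deg C


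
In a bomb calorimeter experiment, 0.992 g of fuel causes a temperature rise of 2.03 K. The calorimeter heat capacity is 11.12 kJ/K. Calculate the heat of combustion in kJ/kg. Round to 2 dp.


Hc = C_cal * delta_T / m_fuel
Q_released = 11.12 * 2.03 = 22.5736 kJ
m_fuel = 0.992 g = 0.992/1000 kg = 0.000992 kg
Hc = 22.5736 / 0.000992 = 22755.65 kJ/kg


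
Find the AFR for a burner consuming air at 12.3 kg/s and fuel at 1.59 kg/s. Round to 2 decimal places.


AFR = m_air / m_fuel
AFR = 12.3 / 1.59 = 7.74


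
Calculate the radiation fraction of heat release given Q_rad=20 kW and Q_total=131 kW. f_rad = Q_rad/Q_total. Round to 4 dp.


f_rad = Q_rad / Q_total
f_rad = 20 / 131 = 0.1527


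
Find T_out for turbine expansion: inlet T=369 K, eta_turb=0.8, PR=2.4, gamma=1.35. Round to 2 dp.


T_out = T_in * (1 - eta * (1 - PR^(-(gamma-1)/gamma)))
Exponent = -(1.35-1)/1.35 = -0.25925926
PR^exp = 2.4^(-0.25925926) = 0.79694200
Factor = 1 - 0.8*(1 - 0.79694200) = 0.83755360
T_out = 369 * 0.83755360 = 309.06 K


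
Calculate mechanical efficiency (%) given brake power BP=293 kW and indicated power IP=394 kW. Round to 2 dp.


eta_mech = (BP / IP) * 100
Ratio = 293 / 394 = 0.7437
eta_mech = 0.7437 * 100 = 74.37%


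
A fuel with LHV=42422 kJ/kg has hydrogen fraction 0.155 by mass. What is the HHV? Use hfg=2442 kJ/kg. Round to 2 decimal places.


HHV = LHV + hfg * 9 * H
Water addition = 2442 * 9 * 0.155 = 3406.590 kJ/kg
HHV = 42422 + 3406.590 = 45828.59 kJ/kg


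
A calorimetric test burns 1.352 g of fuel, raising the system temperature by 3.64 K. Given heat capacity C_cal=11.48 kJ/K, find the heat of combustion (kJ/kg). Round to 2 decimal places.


Hc = C_cal * delta_T / m_fuel
Q_released = 11.48 * 3.64 = 41.7872 kJ
m_fuel = 1.352 g = 1.352/1000 kg = 0.001352 kg
Hc = 41.7872 / 0.001352 = 30907.69 kJ/kg


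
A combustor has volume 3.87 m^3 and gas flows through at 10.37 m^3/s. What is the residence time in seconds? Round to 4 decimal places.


tau = V / Q_flow
tau = 3.87 / 10.37 = 0.3732 s


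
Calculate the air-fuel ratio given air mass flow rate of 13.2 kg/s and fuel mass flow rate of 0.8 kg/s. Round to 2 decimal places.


AFR = m_air / m_fuel
AFR = 13.2 / 0.8 = 16.50


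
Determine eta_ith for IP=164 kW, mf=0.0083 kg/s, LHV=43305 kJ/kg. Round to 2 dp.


eta_ith = (IP / (mf * LHV)) * 100
Denominator = 0.0083 * 43305 = 359.4315 kW
eta_ith = (164 / 359.4315) * 100 = 45.63%


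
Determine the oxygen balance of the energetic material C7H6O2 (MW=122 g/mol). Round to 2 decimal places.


OB = -1600 * (2C + H/2 - O) / MW
Inner = 2*7 + 6/2 - 2 = 15.00
OB = -1600 * 15.00 / 122 = -196.72%


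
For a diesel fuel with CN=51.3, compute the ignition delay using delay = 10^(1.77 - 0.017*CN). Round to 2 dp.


delay = 10^(1.77 - 0.017*CN)
Exponent = 1.77 - 0.017*51.3 = 0.8979
delay = 10^0.8979 = 7.90 ms


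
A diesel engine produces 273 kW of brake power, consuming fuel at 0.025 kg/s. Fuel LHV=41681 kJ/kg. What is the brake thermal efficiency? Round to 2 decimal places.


eta_BTE = (BP / (mf * LHV)) * 100
Denominator = 0.025 * 41681 = 1042.0250 kW
eta_BTE = (273 / 1042.0250) * 100 = 26.20%


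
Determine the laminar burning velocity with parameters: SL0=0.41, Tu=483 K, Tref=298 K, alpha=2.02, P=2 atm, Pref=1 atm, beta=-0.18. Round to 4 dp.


SL = SL0 * (Tu/Tref)^alpha * (P/Pref)^beta
T ratio = 483/298 = 1.62080537
(T ratio)^alpha = 1.62080537^2.02 = 2.652506
(P/Pref)^beta = 2^(-0.18) = 0.882703
SL = 0.41 * 2.652506 * 0.882703 = 0.9600 m/s


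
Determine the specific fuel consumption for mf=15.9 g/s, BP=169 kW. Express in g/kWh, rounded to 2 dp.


SFC = (mf / BP) * 3600
Rate = 15.9 / 169 = 0.094083 g/(s*kW)
SFC = 0.094083 * 3600 = 338.70 g/kWh


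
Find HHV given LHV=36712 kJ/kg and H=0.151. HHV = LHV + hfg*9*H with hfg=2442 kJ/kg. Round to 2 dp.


HHV = LHV + hfg * 9 * H
Water addition = 2442 * 9 * 0.151 = 3318.678 kJ/kg
HHV = 36712 + 3318.678 = 40030.68 kJ/kg


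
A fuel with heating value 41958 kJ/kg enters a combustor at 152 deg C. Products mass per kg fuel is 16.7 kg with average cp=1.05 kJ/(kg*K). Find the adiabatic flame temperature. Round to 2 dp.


T_ad = T_in + Hc / (m_p * cp)
Denominator = 16.7 * 1.05 = 17.5350
Temperature rise = 41958 / 17.5350 = 2392.81 K
T_ad = 152 + 2392.81 = 2544.81 deg C


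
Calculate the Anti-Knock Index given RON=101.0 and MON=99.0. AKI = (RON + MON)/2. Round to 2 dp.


AKI = (RON + MON) / 2
AKI = (101.0 + 99.0) / 2
AKI = 200.0 / 2 = 100.00


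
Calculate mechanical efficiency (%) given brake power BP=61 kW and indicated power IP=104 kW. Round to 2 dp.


eta_mech = (BP / IP) * 100
Ratio = 61 / 104 = 0.5865
eta_mech = 0.5865 * 100 = 58.65%


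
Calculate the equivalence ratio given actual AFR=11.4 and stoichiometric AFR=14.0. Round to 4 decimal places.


phi = AFR_stoich / AFR_actual
phi = 14.0 / 11.4 = 1.2281


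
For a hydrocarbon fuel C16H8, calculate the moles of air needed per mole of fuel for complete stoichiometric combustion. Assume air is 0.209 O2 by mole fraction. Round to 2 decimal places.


Balanced combustion: C16H8 + 18 O2 -> 16 CO2 + 4 H2O
O2 needed = C + H/4 = 16 + 8/4 = 18.00 moles
Air moles = O2 / 0.209 = 18.00 / 0.209 = 86.12 moles air


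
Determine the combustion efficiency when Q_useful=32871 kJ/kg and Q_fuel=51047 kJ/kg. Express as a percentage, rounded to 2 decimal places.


Efficiency = (Q_useful / Q_fuel) * 100
Efficiency = (32871 / 51047) * 100
Efficiency = 0.6439 * 100 = 64.39%


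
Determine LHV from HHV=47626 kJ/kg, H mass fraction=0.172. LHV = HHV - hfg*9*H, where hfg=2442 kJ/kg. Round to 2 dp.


LHV = HHV - hfg * 9 * H
Water correction = 2442 * 9 * 0.172 = 3780.216 kJ/kg
LHV = 47626 - 3780.216 = 43845.78 kJ/kg


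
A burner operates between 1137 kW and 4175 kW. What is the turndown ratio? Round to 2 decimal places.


TDR = Q_max / Q_min
TDR = 4175 / 1137 = 3.67


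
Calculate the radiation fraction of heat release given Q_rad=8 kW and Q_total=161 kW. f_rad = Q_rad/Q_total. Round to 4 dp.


f_rad = Q_rad / Q_total
f_rad = 8 / 161 = 0.0497


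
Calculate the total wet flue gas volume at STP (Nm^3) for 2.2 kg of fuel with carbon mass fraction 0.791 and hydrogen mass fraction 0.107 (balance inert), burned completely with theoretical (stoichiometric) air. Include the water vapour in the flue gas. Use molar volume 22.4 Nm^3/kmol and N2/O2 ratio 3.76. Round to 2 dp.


Per kg fuel: CO2 = (C/12 kmol)*22.4 = (0.791/12)*22.4 = 1.47653 Nm^3
Per kg fuel: H2O = (H/2 kmol)*22.4 = (0.107/2)*22.4 = 1.19840 Nm^3
O2 needed per kg fuel = C/12 + H/4 = 0.791/12 + 0.107/4 = 0.09266667 kmol
Per kg fuel: N2 = O2*3.76*22.4 = 0.09266667*3.76*22.4 = 7.80476 Nm^3
Total per kg = 1.47653 + 1.19840 + 7.80476 = 10.47969 Nm^3
Total = 10.47969 * 2.2 = 23.06 Nm^3


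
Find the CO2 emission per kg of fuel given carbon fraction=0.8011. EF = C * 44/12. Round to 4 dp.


EF = C_frac * (M_CO2 / M_C)
EF = 0.8011 * (44/12)
EF = 0.8011 * 3.666667 = 2.9374 kg_CO2/kg_fuel


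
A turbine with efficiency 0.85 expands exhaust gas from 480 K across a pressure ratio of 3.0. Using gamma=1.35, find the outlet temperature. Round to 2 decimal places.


T_out = T_in * (1 - eta * (1 - PR^(-(gamma-1)/gamma)))
Exponent = -(1.35-1)/1.35 = -0.25925926
PR^exp = 3.0^(-0.25925926) = 0.75214556
Factor = 1 - 0.85*(1 - 0.75214556) = 0.78932373
T_out = 480 * 0.78932373 = 378.88 K


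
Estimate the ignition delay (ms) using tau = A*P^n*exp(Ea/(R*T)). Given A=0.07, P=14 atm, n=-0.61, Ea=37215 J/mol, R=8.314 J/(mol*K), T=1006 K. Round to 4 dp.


tau = A * P^n * exp(Ea/(R*T))
P^n = 14^(-0.61) = 0.19992260
Ea/(R*T) = 37215/(8.314*1006) = 4.449488
exp(Ea/(R*T)) = 85.583099
tau = 0.07 * 0.19992260 * 85.583099 = 1.1977 ms


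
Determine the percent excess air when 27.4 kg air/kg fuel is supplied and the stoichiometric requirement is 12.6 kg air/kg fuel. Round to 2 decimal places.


Excess air = actual - stoichiometric = 27.4 - 12.6 = 14.80 kg/kg fuel
Excess air % = (excess / stoich) * 100 = (14.80 / 12.6) * 100 = 117.46%


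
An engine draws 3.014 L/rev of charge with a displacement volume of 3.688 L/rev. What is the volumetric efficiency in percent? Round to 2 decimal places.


eta_v = (V_actual / V_disp) * 100
Ratio = 3.014 / 3.688 = 0.8172
eta_v = 0.8172 * 100 = 81.72%


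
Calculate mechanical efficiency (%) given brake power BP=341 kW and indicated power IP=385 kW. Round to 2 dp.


eta_mech = (BP / IP) * 100
Ratio = 341 / 385 = 0.8857
eta_mech = 0.8857 * 100 = 88.57%


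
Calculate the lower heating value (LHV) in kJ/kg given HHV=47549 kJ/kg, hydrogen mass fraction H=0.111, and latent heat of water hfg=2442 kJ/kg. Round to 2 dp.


LHV = HHV - hfg * 9 * H
Water correction = 2442 * 9 * 0.111 = 2439.558 kJ/kg
LHV = 47549 - 2439.558 = 45109.44 kJ/kg


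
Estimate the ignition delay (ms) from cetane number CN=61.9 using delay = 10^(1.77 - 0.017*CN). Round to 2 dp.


delay = 10^(1.77 - 0.017*CN)
Exponent = 1.77 - 0.017*61.9 = 0.7177
delay = 10^0.7177 = 5.22 ms


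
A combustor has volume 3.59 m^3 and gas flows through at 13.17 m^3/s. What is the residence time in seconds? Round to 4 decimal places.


tau = V / Q_flow
tau = 3.59 / 13.17 = 0.2726 s


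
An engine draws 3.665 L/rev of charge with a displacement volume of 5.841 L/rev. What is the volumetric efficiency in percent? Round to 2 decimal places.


eta_v = (V_actual / V_disp) * 100
Ratio = 3.665 / 5.841 = 0.6275
eta_v = 0.6275 * 100 = 62.75%


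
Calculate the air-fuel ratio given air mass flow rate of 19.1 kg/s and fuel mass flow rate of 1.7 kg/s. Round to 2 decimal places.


AFR = m_air / m_fuel
AFR = 19.1 / 1.7 = 11.24


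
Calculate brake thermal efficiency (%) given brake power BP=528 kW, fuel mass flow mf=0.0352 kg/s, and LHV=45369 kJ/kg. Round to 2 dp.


eta_BTE = (BP / (mf * LHV)) * 100
Denominator = 0.0352 * 45369 = 1596.9888 kW
eta_BTE = (528 / 1596.9888) * 100 = 33.06%


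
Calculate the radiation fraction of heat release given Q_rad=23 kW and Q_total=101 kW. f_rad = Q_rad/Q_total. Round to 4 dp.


f_rad = Q_rad / Q_total
f_rad = 23 / 101 = 0.2277


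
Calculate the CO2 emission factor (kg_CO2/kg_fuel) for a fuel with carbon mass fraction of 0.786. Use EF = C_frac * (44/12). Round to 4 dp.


EF = C_frac * (M_CO2 / M_C)
EF = 0.786 * (44/12)
EF = 0.786 * 3.666667 = 2.8820 kg_CO2/kg_fuel


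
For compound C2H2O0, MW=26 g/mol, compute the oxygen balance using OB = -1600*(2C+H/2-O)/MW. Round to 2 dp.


OB = -1600 * (2C + H/2 - O) / MW
Inner = 2*2 + 2/2 - 0 = 5.00
OB = -1600 * 5.00 / 26 = -307.69%


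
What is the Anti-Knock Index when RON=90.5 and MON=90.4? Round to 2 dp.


AKI = (RON + MON) / 2
AKI = (90.5 + 90.4) / 2
AKI = 180.9 / 2 = 90.45


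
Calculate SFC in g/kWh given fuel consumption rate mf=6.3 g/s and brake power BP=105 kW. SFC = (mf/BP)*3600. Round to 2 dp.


SFC = (mf / BP) * 3600
Rate = 6.3 / 105 = 0.060000 g/(s*kW)
SFC = 0.060000 * 3600 = 216.00 g/kWh


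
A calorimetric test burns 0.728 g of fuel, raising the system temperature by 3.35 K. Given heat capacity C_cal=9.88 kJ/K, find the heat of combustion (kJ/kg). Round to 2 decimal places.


Hc = C_cal * delta_T / m_fuel
Q_released = 9.88 * 3.35 = 33.0980 kJ
m_fuel = 0.728 g = 0.728/1000 kg = 0.000728 kg
Hc = 33.0980 / 0.000728 = 45464.29 kJ/kg


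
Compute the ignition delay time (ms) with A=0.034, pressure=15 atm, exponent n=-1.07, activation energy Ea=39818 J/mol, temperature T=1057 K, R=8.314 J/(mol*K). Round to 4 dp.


tau = A * P^n * exp(Ea/(R*T))
P^n = 15^(-1.07) = 0.05515468
Ea/(R*T) = 39818/(8.314*1057) = 4.531004
exp(Ea/(R*T)) = 92.851727
tau = 0.034 * 0.05515468 * 92.851727 = 0.1741 ms


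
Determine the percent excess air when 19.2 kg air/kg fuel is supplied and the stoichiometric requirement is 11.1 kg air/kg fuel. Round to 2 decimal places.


Excess air = actual - stoichiometric = 19.2 - 11.1 = 8.10 kg/kg fuel
Excess air % = (excess / stoich) * 100 = (8.10 / 11.1) * 100 = 72.97%


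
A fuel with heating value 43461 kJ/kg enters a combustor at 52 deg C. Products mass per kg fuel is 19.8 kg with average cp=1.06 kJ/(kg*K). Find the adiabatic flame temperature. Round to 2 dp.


T_ad = T_in + Hc / (m_p * cp)
Denominator = 19.8 * 1.06 = 20.9880
Temperature rise = 43461 / 20.9880 = 2070.75 K
T_ad = 52 + 2070.75 = 2122.75 deg C


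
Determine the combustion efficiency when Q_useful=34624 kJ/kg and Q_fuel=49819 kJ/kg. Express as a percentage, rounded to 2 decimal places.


Efficiency = (Q_useful / Q_fuel) * 100
Efficiency = (34624 / 49819) * 100
Efficiency = 0.6950 * 100 = 69.50%


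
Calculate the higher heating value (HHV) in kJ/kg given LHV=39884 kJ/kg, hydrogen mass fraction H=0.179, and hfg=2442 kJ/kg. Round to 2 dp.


HHV = LHV + hfg * 9 * H
Water addition = 2442 * 9 * 0.179 = 3934.062 kJ/kg
HHV = 39884 + 3934.062 = 43818.06 kJ/kg


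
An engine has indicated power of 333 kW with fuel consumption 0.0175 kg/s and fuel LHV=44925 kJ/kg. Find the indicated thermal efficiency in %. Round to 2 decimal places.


eta_ith = (IP / (mf * LHV)) * 100
Denominator = 0.0175 * 44925 = 786.1875 kW
eta_ith = (333 / 786.1875) * 100 = 42.36%


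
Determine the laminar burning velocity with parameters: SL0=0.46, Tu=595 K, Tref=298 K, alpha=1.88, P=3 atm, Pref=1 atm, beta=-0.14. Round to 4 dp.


SL = SL0 * (Tu/Tref)^alpha * (P/Pref)^beta
T ratio = 595/298 = 1.99664430
(T ratio)^alpha = 1.99664430^1.88 = 3.669149
(P/Pref)^beta = 3^(-0.14) = 0.857439
SL = 0.46 * 3.669149 * 0.857439 = 1.4472 m/s


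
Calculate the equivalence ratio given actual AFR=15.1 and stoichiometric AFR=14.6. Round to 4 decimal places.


phi = AFR_stoich / AFR_actual
phi = 14.6 / 15.1 = 0.9669


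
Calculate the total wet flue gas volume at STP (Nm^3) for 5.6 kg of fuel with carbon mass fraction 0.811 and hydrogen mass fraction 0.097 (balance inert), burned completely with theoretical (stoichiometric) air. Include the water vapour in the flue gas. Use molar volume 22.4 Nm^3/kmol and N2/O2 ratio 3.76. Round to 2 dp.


Per kg fuel: CO2 = (C/12 kmol)*22.4 = (0.811/12)*22.4 = 1.51387 Nm^3
Per kg fuel: H2O = (H/2 kmol)*22.4 = (0.097/2)*22.4 = 1.08640 Nm^3
O2 needed per kg fuel = C/12 + H/4 = 0.811/12 + 0.097/4 = 0.09183333 kmol
Per kg fuel: N2 = O2*3.76*22.4 = 0.09183333*3.76*22.4 = 7.73457 Nm^3
Total per kg = 1.51387 + 1.08640 + 7.73457 = 10.33484 Nm^3
Total = 10.33484 * 5.6 = 57.88 Nm^3


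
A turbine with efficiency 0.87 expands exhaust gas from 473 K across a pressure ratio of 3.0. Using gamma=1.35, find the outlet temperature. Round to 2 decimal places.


T_out = T_in * (1 - eta * (1 - PR^(-(gamma-1)/gamma)))
Exponent = -(1.35-1)/1.35 = -0.25925926
PR^exp = 3.0^(-0.25925926) = 0.75214556
Factor = 1 - 0.87*(1 - 0.75214556) = 0.78436664
T_out = 473 * 0.78436664 = 371.01 K


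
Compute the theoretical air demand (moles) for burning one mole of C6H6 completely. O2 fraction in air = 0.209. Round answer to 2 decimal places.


Balanced combustion: C6H6 + 7.5 O2 -> 6 CO2 + 3 H2O
O2 needed = C + H/4 = 6 + 6/4 = 7.50 moles
Air moles = O2 / 0.209 = 7.50 / 0.209 = 35.89 moles air


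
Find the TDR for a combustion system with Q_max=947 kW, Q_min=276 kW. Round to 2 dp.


TDR = Q_max / Q_min
TDR = 947 / 276 = 3.43


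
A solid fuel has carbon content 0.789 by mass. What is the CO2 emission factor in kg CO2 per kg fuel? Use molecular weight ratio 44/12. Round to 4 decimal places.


EF = C_frac * (M_CO2 / M_C)
EF = 0.789 * (44/12)
EF = 0.789 * 3.666667 = 2.8930 kg_CO2/kg_fuel


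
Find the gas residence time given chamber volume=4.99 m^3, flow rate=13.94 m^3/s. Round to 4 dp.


tau = V / Q_flow
tau = 4.99 / 13.94 = 0.3580 s


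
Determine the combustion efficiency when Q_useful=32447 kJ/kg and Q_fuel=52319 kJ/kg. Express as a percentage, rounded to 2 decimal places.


Efficiency = (Q_useful / Q_fuel) * 100
Efficiency = (32447 / 52319) * 100
Efficiency = 0.6202 * 100 = 62.02%


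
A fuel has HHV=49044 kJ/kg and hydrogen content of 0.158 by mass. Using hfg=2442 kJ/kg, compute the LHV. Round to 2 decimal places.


LHV = HHV - hfg * 9 * H
Water correction = 2442 * 9 * 0.158 = 3472.524 kJ/kg
LHV = 49044 - 3472.524 = 45571.48 kJ/kg


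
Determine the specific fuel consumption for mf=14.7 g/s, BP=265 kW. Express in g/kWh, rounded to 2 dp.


SFC = (mf / BP) * 3600
Rate = 14.7 / 265 = 0.055472 g/(s*kW)
SFC = 0.055472 * 3600 = 199.70 g/kWh


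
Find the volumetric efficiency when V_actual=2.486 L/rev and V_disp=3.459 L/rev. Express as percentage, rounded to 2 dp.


eta_v = (V_actual / V_disp) * 100
Ratio = 2.486 / 3.459 = 0.7187
eta_v = 0.7187 * 100 = 71.87%


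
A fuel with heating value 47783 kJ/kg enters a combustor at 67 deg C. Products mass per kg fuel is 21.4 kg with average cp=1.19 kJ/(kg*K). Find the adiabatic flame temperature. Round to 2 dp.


T_ad = T_in + Hc / (m_p * cp)
Denominator = 21.4 * 1.19 = 25.4660
Temperature rise = 47783 / 25.4660 = 1876.34 K
T_ad = 67 + 1876.34 = 1943.34 deg C


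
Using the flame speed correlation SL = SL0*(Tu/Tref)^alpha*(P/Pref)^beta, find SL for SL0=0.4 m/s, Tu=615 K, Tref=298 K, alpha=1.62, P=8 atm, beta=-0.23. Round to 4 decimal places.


SL = SL0 * (Tu/Tref)^alpha * (P/Pref)^beta
T ratio = 615/298 = 2.06375839
(T ratio)^alpha = 2.06375839^1.62 = 3.234055
(P/Pref)^beta = 8^(-0.23) = 0.619854
SL = 0.4 * 3.234055 * 0.619854 = 0.8019 m/s


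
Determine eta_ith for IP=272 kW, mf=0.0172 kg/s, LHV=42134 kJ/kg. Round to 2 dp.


eta_ith = (IP / (mf * LHV)) * 100
Denominator = 0.0172 * 42134 = 724.7048 kW
eta_ith = (272 / 724.7048) * 100 = 37.53%


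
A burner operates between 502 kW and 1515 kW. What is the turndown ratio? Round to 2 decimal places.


TDR = Q_max / Q_min
TDR = 1515 / 502 = 3.02


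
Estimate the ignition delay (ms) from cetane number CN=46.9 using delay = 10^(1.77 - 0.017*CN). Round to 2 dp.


delay = 10^(1.77 - 0.017*CN)
Exponent = 1.77 - 0.017*46.9 = 0.9727
delay = 10^0.9727 = 9.39 ms


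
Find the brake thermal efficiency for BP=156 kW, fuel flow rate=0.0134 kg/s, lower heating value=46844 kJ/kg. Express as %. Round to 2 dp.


eta_BTE = (BP / (mf * LHV)) * 100
Denominator = 0.0134 * 46844 = 627.7096 kW
eta_BTE = (156 / 627.7096) * 100 = 24.85%


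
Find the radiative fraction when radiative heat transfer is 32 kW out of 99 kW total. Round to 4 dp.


f_rad = Q_rad / Q_total
f_rad = 32 / 99 = 0.3232


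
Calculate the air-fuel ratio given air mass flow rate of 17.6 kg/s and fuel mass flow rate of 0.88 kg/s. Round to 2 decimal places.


AFR = m_air / m_fuel
AFR = 17.6 / 0.88 = 20.00


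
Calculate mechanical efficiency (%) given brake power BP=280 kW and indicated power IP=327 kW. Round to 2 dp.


eta_mech = (BP / IP) * 100
Ratio = 280 / 327 = 0.8563
eta_mech = 0.8563 * 100 = 85.63%


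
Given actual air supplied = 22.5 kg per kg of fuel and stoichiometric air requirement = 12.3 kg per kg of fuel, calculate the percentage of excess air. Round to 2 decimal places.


Excess air = actual - stoichiometric = 22.5 - 12.3 = 10.20 kg/kg fuel
Excess air % = (excess / stoich) * 100 = (10.20 / 12.3) * 100 = 82.93%


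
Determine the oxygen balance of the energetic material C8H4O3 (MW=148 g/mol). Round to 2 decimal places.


OB = -1600 * (2C + H/2 - O) / MW
Inner = 2*8 + 4/2 - 3 = 15.00
OB = -1600 * 15.00 / 148 = -162.16%


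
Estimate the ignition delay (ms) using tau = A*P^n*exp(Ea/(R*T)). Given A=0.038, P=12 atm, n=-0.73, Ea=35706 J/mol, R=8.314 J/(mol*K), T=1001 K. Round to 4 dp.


tau = A * P^n * exp(Ea/(R*T))
P^n = 12^(-0.73) = 0.16300379
Ea/(R*T) = 35706/(8.314*1001) = 4.290393
exp(Ea/(R*T)) = 72.995170
tau = 0.038 * 0.16300379 * 72.995170 = 0.4521 ms


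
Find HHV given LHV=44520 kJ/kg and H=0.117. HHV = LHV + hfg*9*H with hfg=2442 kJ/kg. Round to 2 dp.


HHV = LHV + hfg * 9 * H
Water addition = 2442 * 9 * 0.117 = 2571.426 kJ/kg
HHV = 44520 + 2571.426 = 47091.43 kJ/kg


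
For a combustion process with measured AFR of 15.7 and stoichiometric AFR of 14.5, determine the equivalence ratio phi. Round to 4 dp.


phi = AFR_stoich / AFR_actual
phi = 14.5 / 15.7 = 0.9236


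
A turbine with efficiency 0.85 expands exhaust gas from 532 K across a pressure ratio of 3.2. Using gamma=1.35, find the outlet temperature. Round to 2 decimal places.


T_out = T_in * (1 - eta * (1 - PR^(-(gamma-1)/gamma)))
Exponent = -(1.35-1)/1.35 = -0.25925926
PR^exp = 3.2^(-0.25925926) = 0.73966521
Factor = 1 - 0.85*(1 - 0.73966521) = 0.77871543
T_out = 532 * 0.77871543 = 414.28 K


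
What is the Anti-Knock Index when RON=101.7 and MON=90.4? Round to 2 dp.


AKI = (RON + MON) / 2
AKI = (101.7 + 90.4) / 2
AKI = 192.1 / 2 = 96.05


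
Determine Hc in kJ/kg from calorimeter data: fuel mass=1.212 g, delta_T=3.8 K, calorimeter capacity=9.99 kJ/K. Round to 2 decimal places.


Hc = C_cal * delta_T / m_fuel
Q_released = 9.99 * 3.8 = 37.9620 kJ
m_fuel = 1.212 g = 1.212/1000 kg = 0.001212 kg
Hc = 37.9620 / 0.001212 = 31321.78 kJ/kg


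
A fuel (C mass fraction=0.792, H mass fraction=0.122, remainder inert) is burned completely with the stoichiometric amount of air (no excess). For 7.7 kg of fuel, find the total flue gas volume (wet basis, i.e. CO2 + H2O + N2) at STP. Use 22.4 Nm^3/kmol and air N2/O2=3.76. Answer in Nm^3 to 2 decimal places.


Per kg fuel: CO2 = (C/12 kmol)*22.4 = (0.792/12)*22.4 = 1.47840 Nm^3
Per kg fuel: H2O = (H/2 kmol)*22.4 = (0.122/2)*22.4 = 1.36640 Nm^3
O2 needed per kg fuel = C/12 + H/4 = 0.792/12 + 0.122/4 = 0.09650000 kmol
Per kg fuel: N2 = O2*3.76*22.4 = 0.09650000*3.76*22.4 = 8.12762 Nm^3
Total per kg = 1.47840 + 1.36640 + 8.12762 = 10.97242 Nm^3
Total = 10.97242 * 7.7 = 84.49 Nm^3


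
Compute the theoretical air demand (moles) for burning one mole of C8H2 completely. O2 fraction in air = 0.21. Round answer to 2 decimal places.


Balanced combustion: C8H2 + 8.5 O2 -> 8 CO2 + 1 H2O
O2 needed = C + H/4 = 8 + 2/4 = 8.50 moles
Air moles = O2 / 0.21 = 8.50 / 0.21 = 40.48 moles air


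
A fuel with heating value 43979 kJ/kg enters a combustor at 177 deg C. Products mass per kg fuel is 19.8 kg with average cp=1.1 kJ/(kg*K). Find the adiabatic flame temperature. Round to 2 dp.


T_ad = T_in + Hc / (m_p * cp)
Denominator = 19.8 * 1.1 = 21.7800
Temperature rise = 43979 / 21.7800 = 2019.24 K
T_ad = 177 + 2019.24 = 2196.24 deg C


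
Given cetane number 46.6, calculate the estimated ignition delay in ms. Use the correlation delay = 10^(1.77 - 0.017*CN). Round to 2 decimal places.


delay = 10^(1.77 - 0.017*CN)
Exponent = 1.77 - 0.017*46.6 = 0.9778
delay = 10^0.9778 = 9.50 ms


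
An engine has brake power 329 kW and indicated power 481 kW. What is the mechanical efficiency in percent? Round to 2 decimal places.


eta_mech = (BP / IP) * 100
Ratio = 329 / 481 = 0.6840
eta_mech = 0.6840 * 100 = 68.40%


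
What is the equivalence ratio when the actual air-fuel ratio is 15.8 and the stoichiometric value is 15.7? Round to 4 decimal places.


phi = AFR_stoich / AFR_actual
phi = 15.7 / 15.8 = 0.9937


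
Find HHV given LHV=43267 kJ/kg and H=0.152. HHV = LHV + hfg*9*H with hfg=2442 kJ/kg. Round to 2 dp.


HHV = LHV + hfg * 9 * H
Water addition = 2442 * 9 * 0.152 = 3340.656 kJ/kg
HHV = 43267 + 3340.656 = 46607.66 kJ/kg


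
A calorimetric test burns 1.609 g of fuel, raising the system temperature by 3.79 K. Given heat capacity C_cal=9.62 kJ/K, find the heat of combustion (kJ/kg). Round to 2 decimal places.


Hc = C_cal * delta_T / m_fuel
Q_released = 9.62 * 3.79 = 36.4598 kJ
m_fuel = 1.609 g = 1.609/1000 kg = 0.001609 kg
Hc = 36.4598 / 0.001609 = 22659.91 kJ/kg
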